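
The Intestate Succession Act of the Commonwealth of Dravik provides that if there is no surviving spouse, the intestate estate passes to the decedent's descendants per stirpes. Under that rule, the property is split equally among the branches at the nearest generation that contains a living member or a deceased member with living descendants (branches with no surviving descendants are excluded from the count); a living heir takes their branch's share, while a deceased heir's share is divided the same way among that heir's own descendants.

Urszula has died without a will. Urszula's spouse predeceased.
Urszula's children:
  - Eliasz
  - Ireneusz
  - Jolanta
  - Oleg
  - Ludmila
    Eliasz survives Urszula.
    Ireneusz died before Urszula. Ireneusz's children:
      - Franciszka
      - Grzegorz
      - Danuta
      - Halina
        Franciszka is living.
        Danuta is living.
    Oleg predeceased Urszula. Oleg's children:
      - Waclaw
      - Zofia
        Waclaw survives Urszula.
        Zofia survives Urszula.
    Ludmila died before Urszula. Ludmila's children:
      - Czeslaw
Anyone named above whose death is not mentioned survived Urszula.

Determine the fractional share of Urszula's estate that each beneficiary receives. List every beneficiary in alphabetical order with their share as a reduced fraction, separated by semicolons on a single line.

Czeslaw 1/5; Danuta 1/20; Eliasz 1/5; Franciszka 1/20; Grzegorz 1/20; Halina 1/20; Jolanta 1/5; Waclaw 1/10; Zofia 1/10

There is no surviving spouse, so the entire estate passes to Urszula's descendants per stirpes.
The estate is divided into 5 equal shares of 1/5 among Eliasz, Ireneusz, Jolanta, Oleg, Ludmila.
Eliasz is living and takes 1/5.
Ireneusz predeceased; the 1/5 allotted to Ireneusz's branch passes to Ireneusz's issue by representation.
The 1/5 is divided into 4 equal shares of 1/20 among Franciszka, Grzegorz, Danuta, Halina.
Franciszka is living and takes 1/20.
Grzegorz is living and takes 1/20.
Danuta is living and takes 1/20.
Halina is living and takes 1/20.
Jolanta is living and takes 1/5.
Oleg predeceased; the 1/5 allotted to Oleg's branch passes to Oleg's issue by representation.
The 1/5 is divided into 2 equal shares of 1/10 among Waclaw, Zofia.
Waclaw is living and takes 1/10.
Zofia is living and takes 1/10.
Ludmila predeceased; the 1/5 allotted to Ludmila's branch passes to Ludmila's issue by representation.
Czeslaw is the sole taker at this level and receives the full 1/5.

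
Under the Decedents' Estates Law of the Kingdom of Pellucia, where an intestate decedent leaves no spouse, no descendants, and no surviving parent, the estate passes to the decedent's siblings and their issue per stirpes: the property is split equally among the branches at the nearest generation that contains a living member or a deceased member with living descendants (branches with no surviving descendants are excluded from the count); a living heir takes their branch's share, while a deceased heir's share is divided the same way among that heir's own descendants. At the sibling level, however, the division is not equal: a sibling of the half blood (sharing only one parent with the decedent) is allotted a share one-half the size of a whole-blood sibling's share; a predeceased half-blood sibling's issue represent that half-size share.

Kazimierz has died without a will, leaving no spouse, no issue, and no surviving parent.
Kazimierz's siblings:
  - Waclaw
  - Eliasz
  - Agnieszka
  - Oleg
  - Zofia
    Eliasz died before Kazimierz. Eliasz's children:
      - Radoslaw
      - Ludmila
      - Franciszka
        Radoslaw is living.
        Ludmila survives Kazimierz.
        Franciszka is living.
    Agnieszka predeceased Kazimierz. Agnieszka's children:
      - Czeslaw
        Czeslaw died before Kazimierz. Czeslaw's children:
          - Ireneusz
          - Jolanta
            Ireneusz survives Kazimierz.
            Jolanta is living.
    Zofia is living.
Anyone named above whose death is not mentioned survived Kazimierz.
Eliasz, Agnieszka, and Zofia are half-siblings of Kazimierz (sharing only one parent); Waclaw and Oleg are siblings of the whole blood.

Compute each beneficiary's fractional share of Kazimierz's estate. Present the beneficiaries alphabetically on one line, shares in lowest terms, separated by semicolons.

Franciszka 1/21; Ireneusz 1/14; Jolanta 1/14; Ludmila 1/21; Oleg 2/7; Radoslaw 1/21; Waclaw 2/7; Zofia 1/7

No spouse, descendants, or parent survives, so the estate passes to Kazimierz's siblings per stirpes.
Half-blood siblings count for one-half the weight of whole-blood siblings at the initial division.
Dividing 1 in proportion to weights (total weight 7/2): Waclaw (weight 1) → 2/7; Eliasz (weight 1/2) → 1/7; Agnieszka (weight 1/2) → 1/7; Oleg (weight 1) → 2/7; Zofia (weight 1/2) → 1/7.
Waclaw is living and takes 2/7.
Eliasz predeceased; the 1/7 allotted to Eliasz's branch passes to Eliasz's issue by representation.
The 1/7 is divided into 3 equal shares of 1/21 among Radoslaw, Ludmila, Franciszka.
Radoslaw is living and takes 1/21.
Ludmila is living and takes 1/21.
Franciszka is living and takes 1/21.
Agnieszka predeceased; the 1/7 allotted to Agnieszka's branch passes to Agnieszka's issue by representation.
Czeslaw's line is the sole branch at this level, so the full 1/7 passes to Czeslaw's issue by representation.
The 1/7 is divided into 2 equal shares of 1/14 among Ireneusz, Jolanta.
Ireneusz is living and takes 1/14.
Jolanta is living and takes 1/14.
Oleg is living and takes 2/7.
Zofia is living and takes 1/7.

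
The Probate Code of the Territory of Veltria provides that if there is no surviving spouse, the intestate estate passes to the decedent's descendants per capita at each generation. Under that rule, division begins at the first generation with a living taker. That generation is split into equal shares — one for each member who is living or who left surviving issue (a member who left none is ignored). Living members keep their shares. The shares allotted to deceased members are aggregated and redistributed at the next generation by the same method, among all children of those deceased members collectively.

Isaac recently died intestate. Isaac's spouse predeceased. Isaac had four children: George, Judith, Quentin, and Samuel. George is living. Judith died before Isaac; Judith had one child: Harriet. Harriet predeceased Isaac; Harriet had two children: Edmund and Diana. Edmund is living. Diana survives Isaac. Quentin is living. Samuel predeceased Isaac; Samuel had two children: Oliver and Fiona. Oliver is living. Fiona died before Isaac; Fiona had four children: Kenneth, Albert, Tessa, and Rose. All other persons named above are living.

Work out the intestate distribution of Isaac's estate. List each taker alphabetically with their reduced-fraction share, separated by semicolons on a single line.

Albert 1/18; Diana 1/18; Edmund 1/18; George 1/4; Kenneth 1/18; Oliver 1/6; Quentin 1/4; Rose 1/18; Tessa 1/18

There is no surviving spouse, so the entire estate passes to Isaac's descendants per capita at each generation.
At generation 1 (George, Judith, Quentin, Samuel) there are 4 shares of (1)/4 = 1/4 each.
Living: George and Quentin — each takes 1/4.
Deceased: Judith and Samuel. Their combined 1/2 is pooled and carried to generation 2.
At generation 2 (Harriet, Oliver, Fiona) there are 3 shares of (1/2)/3 = 1/6 each.
Living: Oliver — each takes 1/6.
Deceased: Harriet and Fiona. Their combined 1/3 is pooled and carried to generation 3.
At generation 3 (Edmund, Diana, Kenneth, Albert, Tessa, Rose) there are 6 shares of (1/3)/6 = 1/18 each.
Living: Edmund, Diana, Kenneth, Albert, Tessa, and Rose — each takes 1/18.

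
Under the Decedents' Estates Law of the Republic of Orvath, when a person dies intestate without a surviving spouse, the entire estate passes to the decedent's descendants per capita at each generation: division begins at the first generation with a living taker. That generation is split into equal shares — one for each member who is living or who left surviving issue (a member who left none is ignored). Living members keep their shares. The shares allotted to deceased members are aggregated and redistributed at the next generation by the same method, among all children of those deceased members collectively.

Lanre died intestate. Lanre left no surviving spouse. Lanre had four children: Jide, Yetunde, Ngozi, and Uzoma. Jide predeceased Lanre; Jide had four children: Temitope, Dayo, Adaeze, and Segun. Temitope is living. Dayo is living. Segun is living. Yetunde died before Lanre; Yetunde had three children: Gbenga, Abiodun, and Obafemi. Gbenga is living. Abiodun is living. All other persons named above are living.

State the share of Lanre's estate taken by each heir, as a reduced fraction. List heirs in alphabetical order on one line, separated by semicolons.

There is no surviving spouse, so the entire estate passes to Lanre's descendants per capita at each generation.
At generation 1 (Jide, Yetunde, Ngozi, Uzoma) there are 4 shares of (1)/4 = 1/4 each.
Living: Ngozi and Uzoma — each takes 1/4.
Deceased: Jide and Yetunde. Their combined 1/2 is pooled and carried to generation 2.
At generation 2 (Temitope, Dayo, Adaeze, Segun, Gbenga, Abiodun, Obafemi) there are 7 shares of (1/2)/7 = 1/14 each.
Living: Temitope, Dayo, Adaeze, Segun, Gbenga, Abiodun, and Obafemi — each takes 1/14.

Abiodun 1/14; Adaeze 1/14; Dayo 1/14; Gbenga 1/14; Ngozi 1/4; Obafemi 1/14; Segun 1/14; Temitope 1/14; Uzoma 1/4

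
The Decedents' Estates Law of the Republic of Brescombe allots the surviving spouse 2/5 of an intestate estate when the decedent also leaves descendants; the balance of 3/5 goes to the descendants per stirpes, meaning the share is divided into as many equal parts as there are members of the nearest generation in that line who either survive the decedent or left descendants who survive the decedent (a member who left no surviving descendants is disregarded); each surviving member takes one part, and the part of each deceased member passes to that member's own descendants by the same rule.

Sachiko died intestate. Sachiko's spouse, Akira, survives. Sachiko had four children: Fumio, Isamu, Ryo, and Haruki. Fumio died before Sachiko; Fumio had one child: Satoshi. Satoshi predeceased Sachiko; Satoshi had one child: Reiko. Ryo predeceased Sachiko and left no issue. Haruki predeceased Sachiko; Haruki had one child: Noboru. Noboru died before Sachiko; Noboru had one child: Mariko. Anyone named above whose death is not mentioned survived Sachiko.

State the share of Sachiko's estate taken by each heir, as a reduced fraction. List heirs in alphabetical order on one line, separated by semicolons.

Akira, as surviving spouse, takes 2/5.
The remaining 3/5 passes to Sachiko's descendants per stirpes.
Ryo left no surviving issue, so that branch lapses and is disregarded.
The 3/5 is divided into 3 equal shares of 1/5 among Fumio, Isamu, Haruki.
Fumio predeceased; the 1/5 allotted to Fumio's branch passes to Fumio's issue by representation.
Satoshi's line is the sole branch at this level, so the full 1/5 passes to Satoshi's issue by representation.
Reiko is the sole taker at this level and receives the full 1/5.
Isamu is living and takes 1/5.
Haruki predeceased; the 1/5 allotted to Haruki's branch passes to Haruki's issue by representation.
Noboru's line is the sole branch at this level, so the full 1/5 passes to Noboru's issue by representation.
Mariko is the sole taker at this level and receives the full 1/5.

Akira 2/5; Isamu 1/5; Mariko 1/5; Reiko 1/5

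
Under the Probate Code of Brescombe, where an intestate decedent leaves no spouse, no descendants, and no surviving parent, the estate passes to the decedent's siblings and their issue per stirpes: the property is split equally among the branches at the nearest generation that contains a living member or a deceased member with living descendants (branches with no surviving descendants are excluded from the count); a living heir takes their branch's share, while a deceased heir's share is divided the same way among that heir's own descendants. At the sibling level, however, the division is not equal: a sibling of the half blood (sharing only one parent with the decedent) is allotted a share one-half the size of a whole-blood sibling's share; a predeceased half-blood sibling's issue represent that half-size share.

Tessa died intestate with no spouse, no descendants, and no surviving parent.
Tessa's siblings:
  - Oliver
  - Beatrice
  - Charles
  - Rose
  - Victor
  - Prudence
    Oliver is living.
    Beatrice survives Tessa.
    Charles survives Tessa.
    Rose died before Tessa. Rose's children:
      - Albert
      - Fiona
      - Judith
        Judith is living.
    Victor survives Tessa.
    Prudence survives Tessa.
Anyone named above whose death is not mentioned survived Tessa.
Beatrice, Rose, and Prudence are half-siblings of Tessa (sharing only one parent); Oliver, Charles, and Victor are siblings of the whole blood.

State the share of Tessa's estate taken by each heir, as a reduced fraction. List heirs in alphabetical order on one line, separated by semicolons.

No spouse, descendants, or parent survives, so the estate passes to Tessa's siblings per stirpes.
Half-blood siblings count for one-half the weight of whole-blood siblings at the initial division.
Dividing 1 in proportion to weights (total weight 9/2): Oliver (weight 1) → 2/9; Beatrice (weight 1/2) → 1/9; Charles (weight 1) → 2/9; Rose (weight 1/2) → 1/9; Victor (weight 1) → 2/9; Prudence (weight 1/2) → 1/9.
Oliver is living and takes 2/9.
Beatrice is living and takes 1/9.
Charles is living and takes 2/9.
Rose predeceased; the 1/9 allotted to Rose's branch passes to Rose's issue by representation.
The 1/9 is divided into 3 equal shares of 1/27 among Albert, Fiona, Judith.
Albert is living and takes 1/27.
Fiona is living and takes 1/27.
Judith is living and takes 1/27.
Victor is living and takes 2/9.
Prudence is living and takes 1/9.

Albert 1/27; Beatrice 1/9; Charles 2/9; Fiona 1/27; Judith 1/27; Oliver 2/9; Prudence 1/9; Victor 2/9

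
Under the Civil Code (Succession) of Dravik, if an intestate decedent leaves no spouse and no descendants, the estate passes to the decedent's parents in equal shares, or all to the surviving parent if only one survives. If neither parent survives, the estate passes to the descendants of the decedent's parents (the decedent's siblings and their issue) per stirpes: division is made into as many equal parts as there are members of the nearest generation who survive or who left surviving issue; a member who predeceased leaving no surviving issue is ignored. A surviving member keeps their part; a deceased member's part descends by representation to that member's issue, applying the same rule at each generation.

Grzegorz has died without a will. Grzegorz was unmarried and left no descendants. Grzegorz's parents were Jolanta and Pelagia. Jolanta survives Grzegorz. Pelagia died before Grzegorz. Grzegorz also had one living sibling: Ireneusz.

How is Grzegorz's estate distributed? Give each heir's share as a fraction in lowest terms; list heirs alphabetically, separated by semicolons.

Jolanta 1

Only one parent, Jolanta, survives, so Jolanta takes the entire estate. The siblings take nothing because a surviving parent has priority.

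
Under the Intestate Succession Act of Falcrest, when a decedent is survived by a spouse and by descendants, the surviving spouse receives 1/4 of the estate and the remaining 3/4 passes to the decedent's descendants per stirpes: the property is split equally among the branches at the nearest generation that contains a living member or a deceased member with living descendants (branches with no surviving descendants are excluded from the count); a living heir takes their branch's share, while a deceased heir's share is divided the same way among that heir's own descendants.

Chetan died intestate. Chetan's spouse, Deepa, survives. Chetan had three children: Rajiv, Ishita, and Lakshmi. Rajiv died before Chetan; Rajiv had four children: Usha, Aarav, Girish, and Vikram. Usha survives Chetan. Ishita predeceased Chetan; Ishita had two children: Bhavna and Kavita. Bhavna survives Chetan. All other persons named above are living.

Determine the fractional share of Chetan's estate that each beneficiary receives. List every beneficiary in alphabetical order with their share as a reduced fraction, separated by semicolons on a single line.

Deepa, as surviving spouse, takes 1/4.
The remaining 3/4 passes to Chetan's descendants per stirpes.
The 3/4 is divided into 3 equal shares of 1/4 among Rajiv, Ishita, Lakshmi.
Rajiv predeceased; the 1/4 allotted to Rajiv's branch passes to Rajiv's issue by representation.
The 1/4 is divided into 4 equal shares of 1/16 among Usha, Aarav, Girish, Vikram.
Usha is living and takes 1/16.
Aarav is living and takes 1/16.
Girish is living and takes 1/16.
Vikram is living and takes 1/16.
Ishita predeceased; the 1/4 allotted to Ishita's branch passes to Ishita's issue by representation.
The 1/4 is divided into 2 equal shares of 1/8 among Bhavna, Kavita.
Bhavna is living and takes 1/8.
Kavita is living and takes 1/8.
Lakshmi is living and takes 1/4.

Aarav 1/16; Bhavna 1/8; Deepa 1/4; Girish 1/16; Kavita 1/8; Lakshmi 1/4; Usha 1/16; Vikram 1/16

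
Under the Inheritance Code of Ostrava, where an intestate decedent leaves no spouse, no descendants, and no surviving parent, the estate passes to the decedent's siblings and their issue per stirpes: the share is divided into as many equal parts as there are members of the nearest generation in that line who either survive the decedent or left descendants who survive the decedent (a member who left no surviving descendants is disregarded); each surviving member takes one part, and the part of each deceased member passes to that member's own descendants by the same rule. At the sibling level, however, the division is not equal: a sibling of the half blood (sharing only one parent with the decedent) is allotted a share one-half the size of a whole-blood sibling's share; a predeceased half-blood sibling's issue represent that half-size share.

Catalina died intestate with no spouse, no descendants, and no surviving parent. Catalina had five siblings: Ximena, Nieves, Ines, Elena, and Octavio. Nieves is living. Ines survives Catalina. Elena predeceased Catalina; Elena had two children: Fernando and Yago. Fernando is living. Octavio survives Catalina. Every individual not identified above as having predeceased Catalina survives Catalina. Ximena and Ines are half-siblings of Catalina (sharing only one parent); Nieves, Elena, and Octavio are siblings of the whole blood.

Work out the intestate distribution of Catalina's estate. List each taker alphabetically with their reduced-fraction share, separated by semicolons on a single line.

Fernando 1/8; Ines 1/8; Nieves 1/4; Octavio 1/4; Ximena 1/8; Yago 1/8

No spouse, descendants, or parent survives, so the estate passes to Catalina's siblings per stirpes.
Half-blood siblings count for one-half the weight of whole-blood siblings at the initial division.
Dividing 1 in proportion to weights (total weight 4): Ximena (weight 1/2) → 1/8; Nieves (weight 1) → 1/4; Ines (weight 1/2) → 1/8; Elena (weight 1) → 1/4; Octavio (weight 1) → 1/4.
Ximena is living and takes 1/8.
Nieves is living and takes 1/4.
Ines is living and takes 1/8.
Elena predeceased; the 1/4 allotted to Elena's branch passes to Elena's issue by representation.
The 1/4 is divided into 2 equal shares of 1/8 among Fernando, Yago.
Fernando is living and takes 1/8.
Yago is living and takes 1/8.
Octavio is living and takes 1/4.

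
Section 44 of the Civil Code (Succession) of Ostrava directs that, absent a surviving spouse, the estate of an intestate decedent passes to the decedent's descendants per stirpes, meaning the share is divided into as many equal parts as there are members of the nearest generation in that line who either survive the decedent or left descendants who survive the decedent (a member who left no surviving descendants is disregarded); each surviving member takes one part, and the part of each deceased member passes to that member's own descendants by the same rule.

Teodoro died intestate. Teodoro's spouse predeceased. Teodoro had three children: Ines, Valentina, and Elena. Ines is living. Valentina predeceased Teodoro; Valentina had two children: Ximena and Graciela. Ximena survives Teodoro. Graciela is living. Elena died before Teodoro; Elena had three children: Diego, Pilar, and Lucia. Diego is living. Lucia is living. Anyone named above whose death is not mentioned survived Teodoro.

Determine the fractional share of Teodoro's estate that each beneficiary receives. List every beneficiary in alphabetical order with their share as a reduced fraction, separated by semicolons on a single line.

There is no surviving spouse, so the entire estate passes to Teodoro's descendants per stirpes.
The estate is divided into 3 equal shares of 1/3 among Ines, Valentina, Elena.
Ines is living and takes 1/3.
Valentina predeceased; the 1/3 allotted to Valentina's branch passes to Valentina's issue by representation.
The 1/3 is divided into 2 equal shares of 1/6 among Ximena, Graciela.
Ximena is living and takes 1/6.
Graciela is living and takes 1/6.
Elena predeceased; the 1/3 allotted to Elena's branch passes to Elena's issue by representation.
The 1/3 is divided into 3 equal shares of 1/9 among Diego, Pilar, Lucia.
Diego is living and takes 1/9.
Pilar is living and takes 1/9.
Lucia is living and takes 1/9.

Diego 1/9; Graciela 1/6; Ines 1/3; Lucia 1/9; Pilar 1/9; Ximena 1/6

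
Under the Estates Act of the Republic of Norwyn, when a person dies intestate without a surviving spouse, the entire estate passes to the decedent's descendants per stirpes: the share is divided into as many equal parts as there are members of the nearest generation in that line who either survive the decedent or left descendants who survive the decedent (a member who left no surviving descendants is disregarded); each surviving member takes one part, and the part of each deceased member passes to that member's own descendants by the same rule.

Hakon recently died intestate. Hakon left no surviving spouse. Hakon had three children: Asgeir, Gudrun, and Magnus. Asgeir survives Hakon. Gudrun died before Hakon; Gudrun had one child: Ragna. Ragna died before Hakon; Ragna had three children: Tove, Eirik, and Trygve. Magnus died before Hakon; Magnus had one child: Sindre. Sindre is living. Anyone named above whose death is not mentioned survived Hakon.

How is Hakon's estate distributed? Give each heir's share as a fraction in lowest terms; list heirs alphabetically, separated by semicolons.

Asgeir 1/3; Eirik 1/9; Sindre 1/3; Tove 1/9; Trygve 1/9

There is no surviving spouse, so the entire estate passes to Hakon's descendants per stirpes.
The estate is divided into 3 equal shares of 1/3 among Asgeir, Gudrun, Magnus.
Asgeir is living and takes 1/3.
Gudrun predeceased; the 1/3 allotted to Gudrun's branch passes to Gudrun's issue by representation.
Ragna's line is the sole branch at this level, so the full 1/3 passes to Ragna's issue by representation.
The 1/3 is divided into 3 equal shares of 1/9 among Tove, Eirik, Trygve.
Tove is living and takes 1/9.
Eirik is living and takes 1/9.
Trygve is living and takes 1/9.
Magnus predeceased; the 1/3 allotted to Magnus's branch passes to Magnus's issue by representation.
Sindre is the sole taker at this level and receives the full 1/3.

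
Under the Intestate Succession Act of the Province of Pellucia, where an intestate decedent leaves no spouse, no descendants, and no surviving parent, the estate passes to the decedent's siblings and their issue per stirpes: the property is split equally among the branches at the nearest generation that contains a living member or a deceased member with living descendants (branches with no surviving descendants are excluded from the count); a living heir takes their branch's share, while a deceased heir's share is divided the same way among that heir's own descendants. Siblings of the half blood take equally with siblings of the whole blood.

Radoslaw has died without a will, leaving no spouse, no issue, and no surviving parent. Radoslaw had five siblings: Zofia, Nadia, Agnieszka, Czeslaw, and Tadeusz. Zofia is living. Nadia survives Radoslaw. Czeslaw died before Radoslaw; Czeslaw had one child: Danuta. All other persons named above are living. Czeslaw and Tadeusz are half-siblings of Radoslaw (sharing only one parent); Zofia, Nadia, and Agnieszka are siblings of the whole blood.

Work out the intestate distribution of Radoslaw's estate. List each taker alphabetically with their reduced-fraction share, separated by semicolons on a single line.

No spouse, descendants, or parent survives, so the estate passes to Radoslaw's siblings per stirpes.
Half-blood and whole-blood siblings take equally under the stated rule.
The estate is divided into 5 equal shares of 1/5 among Zofia, Nadia, Agnieszka, Czeslaw, Tadeusz.
Zofia is living and takes 1/5.
Nadia is living and takes 1/5.
Agnieszka is living and takes 1/5.
Czeslaw predeceased; the 1/5 allotted to Czeslaw's branch passes to Czeslaw's issue by representation.
Danuta is the sole taker at this level and receives the full 1/5.
Tadeusz is living and takes 1/5.

Agnieszka 1/5; Danuta 1/5; Nadia 1/5; Tadeusz 1/5; Zofia 1/5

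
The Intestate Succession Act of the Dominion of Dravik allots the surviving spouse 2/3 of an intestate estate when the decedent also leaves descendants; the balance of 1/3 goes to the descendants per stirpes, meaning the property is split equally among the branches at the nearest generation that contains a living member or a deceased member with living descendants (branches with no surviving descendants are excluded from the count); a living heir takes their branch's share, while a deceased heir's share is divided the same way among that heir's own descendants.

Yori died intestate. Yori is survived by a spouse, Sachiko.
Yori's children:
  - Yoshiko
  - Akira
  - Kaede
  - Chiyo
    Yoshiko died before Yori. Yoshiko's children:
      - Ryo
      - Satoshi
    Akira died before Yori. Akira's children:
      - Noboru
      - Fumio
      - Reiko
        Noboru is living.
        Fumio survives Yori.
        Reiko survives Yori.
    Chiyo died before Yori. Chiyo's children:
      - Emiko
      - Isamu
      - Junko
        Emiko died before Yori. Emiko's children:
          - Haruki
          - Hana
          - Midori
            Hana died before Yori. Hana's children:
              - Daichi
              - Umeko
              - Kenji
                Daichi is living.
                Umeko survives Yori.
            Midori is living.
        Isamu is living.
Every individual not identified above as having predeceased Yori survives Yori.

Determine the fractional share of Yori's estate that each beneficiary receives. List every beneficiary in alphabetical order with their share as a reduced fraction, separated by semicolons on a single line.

Sachiko, as surviving spouse, takes 2/3.
The remaining 1/3 passes to Yori's descendants per stirpes.
The 1/3 is divided into 4 equal shares of 1/12 among Yoshiko, Akira, Kaede, Chiyo.
Yoshiko predeceased; the 1/12 allotted to Yoshiko's branch passes to Yoshiko's issue by representation.
The 1/12 is divided into 2 equal shares of 1/24 among Ryo, Satoshi.
Ryo is living and takes 1/24.
Satoshi is living and takes 1/24.
Akira predeceased; the 1/12 allotted to Akira's branch passes to Akira's issue by representation.
The 1/12 is divided into 3 equal shares of 1/36 among Noboru, Fumio, Reiko.
Noboru is living and takes 1/36.
Fumio is living and takes 1/36.
Reiko is living and takes 1/36.
Kaede is living and takes 1/12.
Chiyo predeceased; the 1/12 allotted to Chiyo's branch passes to Chiyo's issue by representation.
The 1/12 is divided into 3 equal shares of 1/36 among Emiko, Isamu, Junko.
Emiko predeceased; the 1/36 allotted to Emiko's branch passes to Emiko's issue by representation.
The 1/36 is divided into 3 equal shares of 1/108 among Haruki, Hana, Midori.
Haruki is living and takes 1/108.
Hana predeceased; the 1/108 allotted to Hana's branch passes to Hana's issue by representation.
The 1/108 is divided into 3 equal shares of 1/324 among Daichi, Umeko, Kenji.
Daichi is living and takes 1/324.
Umeko is living and takes 1/324.
Kenji is living and takes 1/324.
Midori is living and takes 1/108.
Isamu is living and takes 1/36.
Junko is living and takes 1/36.

Daichi 1/324; Fumio 1/36; Haruki 1/108; Isamu 1/36; Junko 1/36; Kaede 1/12; Kenji 1/324; Midori 1/108; Noboru 1/36; Reiko 1/36; Ryo 1/24; Sachiko 2/3; Satoshi 1/24; Umeko 1/324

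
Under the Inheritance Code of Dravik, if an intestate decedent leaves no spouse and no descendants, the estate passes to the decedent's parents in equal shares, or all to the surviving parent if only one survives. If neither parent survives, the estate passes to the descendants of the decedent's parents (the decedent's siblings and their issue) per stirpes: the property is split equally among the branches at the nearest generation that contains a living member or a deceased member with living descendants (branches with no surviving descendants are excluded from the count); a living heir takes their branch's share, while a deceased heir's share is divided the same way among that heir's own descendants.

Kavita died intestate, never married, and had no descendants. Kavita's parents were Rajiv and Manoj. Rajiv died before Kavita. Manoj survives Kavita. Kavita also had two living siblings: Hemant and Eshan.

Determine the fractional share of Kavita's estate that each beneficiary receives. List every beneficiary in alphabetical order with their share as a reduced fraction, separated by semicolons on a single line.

Only one parent, Manoj, survives, so Manoj takes the entire estate. The siblings take nothing because a surviving parent has priority.

Manoj 1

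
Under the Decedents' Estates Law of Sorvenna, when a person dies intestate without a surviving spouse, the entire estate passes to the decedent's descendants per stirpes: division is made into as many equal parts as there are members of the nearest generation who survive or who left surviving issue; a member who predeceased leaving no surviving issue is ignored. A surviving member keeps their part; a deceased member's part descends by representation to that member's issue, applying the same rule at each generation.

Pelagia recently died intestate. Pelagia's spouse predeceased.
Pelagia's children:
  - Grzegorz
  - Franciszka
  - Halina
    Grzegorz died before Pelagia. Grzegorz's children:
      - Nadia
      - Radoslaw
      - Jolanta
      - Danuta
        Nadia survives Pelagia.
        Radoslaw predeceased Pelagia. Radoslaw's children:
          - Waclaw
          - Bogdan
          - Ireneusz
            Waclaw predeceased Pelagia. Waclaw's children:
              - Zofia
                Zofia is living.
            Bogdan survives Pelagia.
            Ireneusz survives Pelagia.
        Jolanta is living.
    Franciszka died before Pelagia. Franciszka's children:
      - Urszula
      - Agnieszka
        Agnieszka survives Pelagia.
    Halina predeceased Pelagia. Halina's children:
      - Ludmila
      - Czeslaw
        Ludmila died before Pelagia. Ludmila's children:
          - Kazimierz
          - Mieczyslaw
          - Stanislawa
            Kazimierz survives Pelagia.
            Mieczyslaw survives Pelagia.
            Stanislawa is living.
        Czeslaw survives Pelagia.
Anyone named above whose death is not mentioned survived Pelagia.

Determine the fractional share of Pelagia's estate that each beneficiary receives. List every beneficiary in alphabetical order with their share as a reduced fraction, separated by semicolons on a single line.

Agnieszka 1/6; Bogdan 1/36; Czeslaw 1/6; Danuta 1/12; Ireneusz 1/36; Jolanta 1/12; Kazimierz 1/18; Mieczyslaw 1/18; Nadia 1/12; Stanislawa 1/18; Urszula 1/6; Zofia 1/36

There is no surviving spouse, so the entire estate passes to Pelagia's descendants per stirpes.
The estate is divided into 3 equal shares of 1/3 among Grzegorz, Franciszka, Halina.
Grzegorz predeceased; the 1/3 allotted to Grzegorz's branch passes to Grzegorz's issue by representation.
The 1/3 is divided into 4 equal shares of 1/12 among Nadia, Radoslaw, Jolanta, Danuta.
Nadia is living and takes 1/12.
Radoslaw predeceased; the 1/12 allotted to Radoslaw's branch passes to Radoslaw's issue by representation.
The 1/12 is divided into 3 equal shares of 1/36 among Waclaw, Bogdan, Ireneusz.
Waclaw predeceased; the 1/36 allotted to Waclaw's branch passes to Waclaw's issue by representation.
Zofia is the sole taker at this level and receives the full 1/36.
Bogdan is living and takes 1/36.
Ireneusz is living and takes 1/36.
Jolanta is living and takes 1/12.
Danuta is living and takes 1/12.
Franciszka predeceased; the 1/3 allotted to Franciszka's branch passes to Franciszka's issue by representation.
The 1/3 is divided into 2 equal shares of 1/6 among Urszula, Agnieszka.
Urszula is living and takes 1/6.
Agnieszka is living and takes 1/6.
Halina predeceased; the 1/3 allotted to Halina's branch passes to Halina's issue by representation.
The 1/3 is divided into 2 equal shares of 1/6 among Ludmila, Czeslaw.
Ludmila predeceased; the 1/6 allotted to Ludmila's branch passes to Ludmila's issue by representation.
The 1/6 is divided into 3 equal shares of 1/18 among Kazimierz, Mieczyslaw, Stanislawa.
Kazimierz is living and takes 1/18.
Mieczyslaw is living and takes 1/18.
Stanislawa is living and takes 1/18.
Czeslaw is living and takes 1/6.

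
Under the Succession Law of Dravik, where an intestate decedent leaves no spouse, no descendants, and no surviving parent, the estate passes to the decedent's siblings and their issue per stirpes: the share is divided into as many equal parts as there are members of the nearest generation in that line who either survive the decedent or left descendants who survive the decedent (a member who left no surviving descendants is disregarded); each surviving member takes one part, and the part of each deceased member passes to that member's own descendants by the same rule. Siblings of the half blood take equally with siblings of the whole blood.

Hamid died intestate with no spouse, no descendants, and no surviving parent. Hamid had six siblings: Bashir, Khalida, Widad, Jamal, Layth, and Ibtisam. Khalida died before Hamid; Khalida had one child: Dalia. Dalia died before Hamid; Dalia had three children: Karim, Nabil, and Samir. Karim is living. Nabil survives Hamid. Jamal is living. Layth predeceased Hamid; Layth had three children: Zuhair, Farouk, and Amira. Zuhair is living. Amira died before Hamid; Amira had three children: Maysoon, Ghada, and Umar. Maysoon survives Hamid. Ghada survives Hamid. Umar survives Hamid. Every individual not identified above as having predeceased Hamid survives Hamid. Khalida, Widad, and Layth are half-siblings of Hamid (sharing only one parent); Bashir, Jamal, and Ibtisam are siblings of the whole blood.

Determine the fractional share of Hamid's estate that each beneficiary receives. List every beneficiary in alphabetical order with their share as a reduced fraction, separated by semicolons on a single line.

Bashir 1/6; Farouk 1/18; Ghada 1/54; Ibtisam 1/6; Jamal 1/6; Karim 1/18; Maysoon 1/54; Nabil 1/18; Samir 1/18; Umar 1/54; Widad 1/6; Zuhair 1/18

No spouse, descendants, or parent survives, so the estate passes to Hamid's siblings per stirpes.
Half-blood and whole-blood siblings take equally under the stated rule.
The estate is divided into 6 equal shares of 1/6 among Bashir, Khalida, Widad, Jamal, Layth, Ibtisam.
Bashir is living and takes 1/6.
Khalida predeceased; the 1/6 allotted to Khalida's branch passes to Khalida's issue by representation.
Dalia's line is the sole branch at this level, so the full 1/6 passes to Dalia's issue by representation.
The 1/6 is divided into 3 equal shares of 1/18 among Karim, Nabil, Samir.
Karim is living and takes 1/18.
Nabil is living and takes 1/18.
Samir is living and takes 1/18.
Widad is living and takes 1/6.
Jamal is living and takes 1/6.
Layth predeceased; the 1/6 allotted to Layth's branch passes to Layth's issue by representation.
The 1/6 is divided into 3 equal shares of 1/18 among Zuhair, Farouk, Amira.
Zuhair is living and takes 1/18.
Farouk is living and takes 1/18.
Amira predeceased; the 1/18 allotted to Amira's branch passes to Amira's issue by representation.
The 1/18 is divided into 3 equal shares of 1/54 among Maysoon, Ghada, Umar.
Maysoon is living and takes 1/54.
Ghada is living and takes 1/54.
Umar is living and takes 1/54.
Ibtisam is living and takes 1/6.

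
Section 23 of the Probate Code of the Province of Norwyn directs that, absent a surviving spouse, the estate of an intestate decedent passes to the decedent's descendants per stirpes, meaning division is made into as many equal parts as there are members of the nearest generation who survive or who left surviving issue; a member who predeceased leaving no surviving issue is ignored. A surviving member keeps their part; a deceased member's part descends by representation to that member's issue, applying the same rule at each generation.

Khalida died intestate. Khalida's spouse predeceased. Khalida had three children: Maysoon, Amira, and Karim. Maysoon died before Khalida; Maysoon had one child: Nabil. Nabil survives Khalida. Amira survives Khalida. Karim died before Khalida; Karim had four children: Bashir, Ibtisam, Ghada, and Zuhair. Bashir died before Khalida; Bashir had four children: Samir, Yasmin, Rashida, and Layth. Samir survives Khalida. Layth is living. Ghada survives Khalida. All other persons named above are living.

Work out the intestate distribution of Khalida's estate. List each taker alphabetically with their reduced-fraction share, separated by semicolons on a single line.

There is no surviving spouse, so the entire estate passes to Khalida's descendants per stirpes.
The estate is divided into 3 equal shares of 1/3 among Maysoon, Amira, Karim.
Maysoon predeceased; the 1/3 allotted to Maysoon's branch passes to Maysoon's issue by representation.
Nabil is the sole taker at this level and receives the full 1/3.
Amira is living and takes 1/3.
Karim predeceased; the 1/3 allotted to Karim's branch passes to Karim's issue by representation.
The 1/3 is divided into 4 equal shares of 1/12 among Bashir, Ibtisam, Ghada, Zuhair.
Bashir predeceased; the 1/12 allotted to Bashir's branch passes to Bashir's issue by representation.
The 1/12 is divided into 4 equal shares of 1/48 among Samir, Yasmin, Rashida, Layth.
Samir is living and takes 1/48.
Yasmin is living and takes 1/48.
Rashida is living and takes 1/48.
Layth is living and takes 1/48.
Ibtisam is living and takes 1/12.
Ghada is living and takes 1/12.
Zuhair is living and takes 1/12.

Amira 1/3; Ghada 1/12; Ibtisam 1/12; Layth 1/48; Nabil 1/3; Rashida 1/48; Samir 1/48; Yasmin 1/48; Zuhair 1/12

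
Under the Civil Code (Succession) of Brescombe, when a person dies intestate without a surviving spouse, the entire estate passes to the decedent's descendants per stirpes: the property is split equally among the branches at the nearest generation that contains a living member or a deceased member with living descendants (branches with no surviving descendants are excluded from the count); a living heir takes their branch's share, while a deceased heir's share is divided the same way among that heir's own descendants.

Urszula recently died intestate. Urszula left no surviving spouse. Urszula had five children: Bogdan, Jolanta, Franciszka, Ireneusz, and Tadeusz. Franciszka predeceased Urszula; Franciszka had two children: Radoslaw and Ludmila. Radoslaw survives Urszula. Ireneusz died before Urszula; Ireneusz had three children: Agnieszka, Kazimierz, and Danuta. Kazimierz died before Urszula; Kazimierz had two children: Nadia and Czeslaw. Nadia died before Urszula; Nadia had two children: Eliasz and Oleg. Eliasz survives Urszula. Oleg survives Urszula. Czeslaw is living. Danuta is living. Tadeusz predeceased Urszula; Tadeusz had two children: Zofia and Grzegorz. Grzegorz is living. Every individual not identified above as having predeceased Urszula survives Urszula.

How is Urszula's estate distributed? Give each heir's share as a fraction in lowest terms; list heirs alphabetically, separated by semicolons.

Agnieszka 1/15; Bogdan 1/5; Czeslaw 1/30; Danuta 1/15; Eliasz 1/60; Grzegorz 1/10; Jolanta 1/5; Ludmila 1/10; Oleg 1/60; Radoslaw 1/10; Zofia 1/10

There is no surviving spouse, so the entire estate passes to Urszula's descendants per stirpes.
The estate is divided into 5 equal shares of 1/5 among Bogdan, Jolanta, Franciszka, Ireneusz, Tadeusz.
Bogdan is living and takes 1/5.
Jolanta is living and takes 1/5.
Franciszka predeceased; the 1/5 allotted to Franciszka's branch passes to Franciszka's issue by representation.
The 1/5 is divided into 2 equal shares of 1/10 among Radoslaw, Ludmila.
Radoslaw is living and takes 1/10.
Ludmila is living and takes 1/10.
Ireneusz predeceased; the 1/5 allotted to Ireneusz's branch passes to Ireneusz's issue by representation.
The 1/5 is divided into 3 equal shares of 1/15 among Agnieszka, Kazimierz, Danuta.
Agnieszka is living and takes 1/15.
Kazimierz predeceased; the 1/15 allotted to Kazimierz's branch passes to Kazimierz's issue by representation.
The 1/15 is divided into 2 equal shares of 1/30 among Nadia, Czeslaw.
Nadia predeceased; the 1/30 allotted to Nadia's branch passes to Nadia's issue by representation.
The 1/30 is divided into 2 equal shares of 1/60 among Eliasz, Oleg.
Eliasz is living and takes 1/60.
Oleg is living and takes 1/60.
Czeslaw is living and takes 1/30.
Danuta is living and takes 1/15.
Tadeusz predeceased; the 1/5 allotted to Tadeusz's branch passes to Tadeusz's issue by representation.
The 1/5 is divided into 2 equal shares of 1/10 among Zofia, Grzegorz.
Zofia is living and takes 1/10.
Grzegorz is living and takes 1/10.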